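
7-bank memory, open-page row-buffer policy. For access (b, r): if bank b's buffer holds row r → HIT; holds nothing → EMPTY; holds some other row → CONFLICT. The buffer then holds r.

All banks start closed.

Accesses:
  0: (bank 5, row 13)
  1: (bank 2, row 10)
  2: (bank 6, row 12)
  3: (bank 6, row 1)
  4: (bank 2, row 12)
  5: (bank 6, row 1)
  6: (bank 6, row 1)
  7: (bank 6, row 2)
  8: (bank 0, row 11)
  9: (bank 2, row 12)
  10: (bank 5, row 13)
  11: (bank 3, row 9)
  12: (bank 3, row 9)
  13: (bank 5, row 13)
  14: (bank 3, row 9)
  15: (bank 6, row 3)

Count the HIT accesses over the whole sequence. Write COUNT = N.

step 0: bank5 None->13 [EMPTY]
step 1: bank2 None->10 [EMPTY]
step 2: bank6 None->12 [EMPTY]
step 3: bank6 12->1 [CONFLICT]
step 4: bank2 10->12 [CONFLICT]
step 5: bank6 1->1 [HIT]
step 6: bank6 1->1 [HIT]
step 7: bank6 1->2 [CONFLICT]
step 8: bank0 None->11 [EMPTY]
step 9: bank2 12->12 [HIT]
step 10: bank5 13->13 [HIT]
step 11: bank3 None->9 [EMPTY]
step 12: bank3 9->9 [HIT]
step 13: bank5 13->13 [HIT]
step 14: bank3 9->9 [HIT]
step 15: bank6 2->3 [CONFLICT]

COUNT = 7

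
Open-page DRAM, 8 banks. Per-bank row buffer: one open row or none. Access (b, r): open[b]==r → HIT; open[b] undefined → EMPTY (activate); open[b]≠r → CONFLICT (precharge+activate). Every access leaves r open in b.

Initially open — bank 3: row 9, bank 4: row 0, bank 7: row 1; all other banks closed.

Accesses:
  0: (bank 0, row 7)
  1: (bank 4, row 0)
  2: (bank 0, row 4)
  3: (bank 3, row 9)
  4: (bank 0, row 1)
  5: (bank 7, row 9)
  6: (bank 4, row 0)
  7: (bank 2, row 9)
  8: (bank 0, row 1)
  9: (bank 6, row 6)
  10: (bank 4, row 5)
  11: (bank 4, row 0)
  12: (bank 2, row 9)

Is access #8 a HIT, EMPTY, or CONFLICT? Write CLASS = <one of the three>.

CLASS = HIT

#0 (0,7) E
#1 (4,0) H  (was 0)
#2 (0,4) C  (was 7)
#3 (3,9) H  (was 9)
#4 (0,1) C  (was 4)
#5 (7,9) C  (was 1)
#6 (4,0) H  (was 0)
#7 (2,9) E
#8 (0,1) H  (was 1)
#9 (6,6) E
#10 (4,5) C  (was 0)
#11 (4,0) C  (was 5)
#12 (2,9) H  (was 9)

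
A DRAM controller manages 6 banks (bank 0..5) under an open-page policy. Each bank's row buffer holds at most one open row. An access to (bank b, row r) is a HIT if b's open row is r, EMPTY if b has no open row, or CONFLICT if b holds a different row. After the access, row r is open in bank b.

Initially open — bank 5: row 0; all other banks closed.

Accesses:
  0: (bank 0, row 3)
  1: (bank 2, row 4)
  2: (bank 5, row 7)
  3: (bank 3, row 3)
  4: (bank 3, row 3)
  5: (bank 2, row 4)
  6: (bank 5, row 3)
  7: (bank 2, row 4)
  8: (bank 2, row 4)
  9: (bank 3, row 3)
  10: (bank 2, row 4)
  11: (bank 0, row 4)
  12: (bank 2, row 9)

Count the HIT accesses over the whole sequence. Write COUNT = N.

#0 (0,3) E
#1 (2,4) E
#2 (5,7) C  (was 0)
#3 (3,3) E
#4 (3,3) H  (was 3)
#5 (2,4) H  (was 4)
#6 (5,3) C  (was 7)
#7 (2,4) H  (was 4)
#8 (2,4) H  (was 4)
#9 (3,3) H  (was 3)
#10 (2,4) H  (was 4)
#11 (0,4) C  (was 3)
#12 (2,9) C  (was 4)

COUNT = 6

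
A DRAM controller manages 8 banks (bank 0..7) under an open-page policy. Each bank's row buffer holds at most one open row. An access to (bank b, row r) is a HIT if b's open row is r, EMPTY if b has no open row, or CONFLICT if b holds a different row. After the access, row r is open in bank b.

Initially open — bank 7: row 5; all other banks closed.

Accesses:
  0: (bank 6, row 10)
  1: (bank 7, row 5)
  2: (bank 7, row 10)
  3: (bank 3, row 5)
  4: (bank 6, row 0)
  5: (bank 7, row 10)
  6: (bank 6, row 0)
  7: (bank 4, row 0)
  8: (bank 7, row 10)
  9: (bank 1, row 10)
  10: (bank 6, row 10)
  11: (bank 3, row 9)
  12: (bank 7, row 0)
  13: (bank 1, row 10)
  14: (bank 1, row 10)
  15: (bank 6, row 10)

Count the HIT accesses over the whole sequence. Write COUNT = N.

COUNT = 7

step 0: bank6 None->10 [EMPTY]
step 1: bank7 5->5 [HIT]
step 2: bank7 5->10 [CONFLICT]
step 3: bank3 None->5 [EMPTY]
step 4: bank6 10->0 [CONFLICT]
step 5: bank7 10->10 [HIT]
step 6: bank6 0->0 [HIT]
step 7: bank4 None->0 [EMPTY]
step 8: bank7 10->10 [HIT]
step 9: bank1 None->10 [EMPTY]
step 10: bank6 0->10 [CONFLICT]
step 11: bank3 5->9 [CONFLICT]
step 12: bank7 10->0 [CONFLICT]
step 13: bank1 10->10 [HIT]
step 14: bank1 10->10 [HIT]
step 15: bank6 10->10 [HIT]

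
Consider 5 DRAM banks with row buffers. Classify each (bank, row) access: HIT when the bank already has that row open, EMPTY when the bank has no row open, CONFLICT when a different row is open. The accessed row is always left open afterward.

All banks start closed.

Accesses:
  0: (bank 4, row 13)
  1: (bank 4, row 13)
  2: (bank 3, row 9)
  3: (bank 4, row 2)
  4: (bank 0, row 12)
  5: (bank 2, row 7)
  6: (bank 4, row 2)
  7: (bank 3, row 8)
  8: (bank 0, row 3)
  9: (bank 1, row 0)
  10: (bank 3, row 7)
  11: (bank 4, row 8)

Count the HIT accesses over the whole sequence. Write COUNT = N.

COUNT = 2

  [0] b4 r13: no row ⇒ E
  [1] b4 r13: had r13 ⇒ H
  [2] b3 r9: no row ⇒ E
  [3] b4 r2: had r13 ⇒ C
  [4] b0 r12: no row ⇒ E
  [5] b2 r7: no row ⇒ E
  [6] b4 r2: had r2 ⇒ H
  [7] b3 r8: had r9 ⇒ C
  [8] b0 r3: had r12 ⇒ C
  [9] b1 r0: no row ⇒ E
  [10] b3 r7: had r8 ⇒ C
  [11] b4 r8: had r2 ⇒ C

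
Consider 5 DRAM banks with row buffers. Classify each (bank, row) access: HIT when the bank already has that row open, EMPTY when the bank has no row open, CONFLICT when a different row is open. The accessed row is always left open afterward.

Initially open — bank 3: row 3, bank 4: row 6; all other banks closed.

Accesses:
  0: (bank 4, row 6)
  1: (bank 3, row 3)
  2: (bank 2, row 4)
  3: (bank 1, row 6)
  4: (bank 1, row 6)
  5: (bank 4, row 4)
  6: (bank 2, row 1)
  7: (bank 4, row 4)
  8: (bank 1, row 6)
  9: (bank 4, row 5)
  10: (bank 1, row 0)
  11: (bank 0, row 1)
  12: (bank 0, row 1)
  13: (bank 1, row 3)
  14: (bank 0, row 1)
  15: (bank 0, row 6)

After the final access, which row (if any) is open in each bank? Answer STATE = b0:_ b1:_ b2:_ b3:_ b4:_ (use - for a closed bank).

STATE = b0:6 b1:3 b2:1 b3:3 b4:5

  [0] b4 r6: had r6 ⇒ H
  [1] b3 r3: had r3 ⇒ H
  [2] b2 r4: no row ⇒ E
  [3] b1 r6: no row ⇒ E
  [4] b1 r6: had r6 ⇒ H
  [5] b4 r4: had r6 ⇒ C
  [6] b2 r1: had r4 ⇒ C
  [7] b4 r4: had r4 ⇒ H
  [8] b1 r6: had r6 ⇒ H
  [9] b4 r5: had r4 ⇒ C
  [10] b1 r0: had r6 ⇒ C
  [11] b0 r1: no row ⇒ E
  [12] b0 r1: had r1 ⇒ H
  [13] b1 r3: had r0 ⇒ C
  [14] b0 r1: had r1 ⇒ H
  [15] b0 r6: had r1 ⇒ C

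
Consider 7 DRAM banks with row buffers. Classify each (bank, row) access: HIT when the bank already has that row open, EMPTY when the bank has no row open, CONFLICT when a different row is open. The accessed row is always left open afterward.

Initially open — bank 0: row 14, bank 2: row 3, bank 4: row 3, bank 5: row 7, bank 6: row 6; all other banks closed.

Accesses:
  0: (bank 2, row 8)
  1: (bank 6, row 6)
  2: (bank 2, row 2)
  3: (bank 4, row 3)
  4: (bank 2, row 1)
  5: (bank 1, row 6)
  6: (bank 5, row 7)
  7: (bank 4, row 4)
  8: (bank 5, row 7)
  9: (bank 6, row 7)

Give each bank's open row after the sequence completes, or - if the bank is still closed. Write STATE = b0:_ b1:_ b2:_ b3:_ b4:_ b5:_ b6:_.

STATE = b0:14 b1:6 b2:1 b3:- b4:4 b5:7 b6:7

0: bank 2 row 8 — prev 3 → CONFLICT
1: bank 6 row 6 — prev 6 → HIT
2: bank 2 row 2 — prev 8 → CONFLICT
3: bank 4 row 3 — prev 3 → HIT
4: bank 2 row 1 — prev 2 → CONFLICT
5: bank 1 row 6 — prev None → EMPTY
6: bank 5 row 7 — prev 7 → HIT
7: bank 4 row 4 — prev 3 → CONFLICT
8: bank 5 row 7 — prev 7 → HIT
9: bank 6 row 7 — prev 6 → CONFLICT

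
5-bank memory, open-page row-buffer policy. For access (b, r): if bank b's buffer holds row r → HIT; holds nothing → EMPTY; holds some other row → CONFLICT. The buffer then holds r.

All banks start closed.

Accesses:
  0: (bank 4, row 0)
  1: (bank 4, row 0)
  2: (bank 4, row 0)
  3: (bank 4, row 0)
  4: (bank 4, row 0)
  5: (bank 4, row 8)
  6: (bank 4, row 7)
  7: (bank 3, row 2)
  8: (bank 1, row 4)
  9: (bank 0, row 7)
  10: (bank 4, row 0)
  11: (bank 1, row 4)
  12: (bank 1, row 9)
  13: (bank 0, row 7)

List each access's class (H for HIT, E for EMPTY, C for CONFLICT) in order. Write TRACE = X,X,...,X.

  [0] b4 r0: no row ⇒ E
  [1] b4 r0: had r0 ⇒ H
  [2] b4 r0: had r0 ⇒ H
  [3] b4 r0: had r0 ⇒ H
  [4] b4 r0: had r0 ⇒ H
  [5] b4 r8: had r0 ⇒ C
  [6] b4 r7: had r8 ⇒ C
  [7] b3 r2: no row ⇒ E
  [8] b1 r4: no row ⇒ E
  [9] b0 r7: no row ⇒ E
  [10] b4 r0: had r7 ⇒ C
  [11] b1 r4: had r4 ⇒ H
  [12] b1 r9: had r4 ⇒ C
  [13] b0 r7: had r7 ⇒ H

TRACE = E,H,H,H,H,C,C,E,E,E,C,H,C,H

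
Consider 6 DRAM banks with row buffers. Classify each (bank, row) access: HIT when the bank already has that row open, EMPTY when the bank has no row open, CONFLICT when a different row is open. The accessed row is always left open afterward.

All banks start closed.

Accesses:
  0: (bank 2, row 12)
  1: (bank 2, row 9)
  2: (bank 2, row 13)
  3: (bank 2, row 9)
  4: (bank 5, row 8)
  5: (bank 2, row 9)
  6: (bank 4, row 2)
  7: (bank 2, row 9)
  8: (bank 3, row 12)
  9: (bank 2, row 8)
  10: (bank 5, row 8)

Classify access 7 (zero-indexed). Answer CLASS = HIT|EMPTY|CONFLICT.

step 0: bank2 None->12 [EMPTY]
step 1: bank2 12->9 [CONFLICT]
step 2: bank2 9->13 [CONFLICT]
step 3: bank2 13->9 [CONFLICT]
step 4: bank5 None->8 [EMPTY]
step 5: bank2 9->9 [HIT]
step 6: bank4 None->2 [EMPTY]
step 7: bank2 9->9 [HIT]
step 8: bank3 None->12 [EMPTY]
step 9: bank2 9->8 [CONFLICT]
step 10: bank5 8->8 [HIT]

CLASS = HIT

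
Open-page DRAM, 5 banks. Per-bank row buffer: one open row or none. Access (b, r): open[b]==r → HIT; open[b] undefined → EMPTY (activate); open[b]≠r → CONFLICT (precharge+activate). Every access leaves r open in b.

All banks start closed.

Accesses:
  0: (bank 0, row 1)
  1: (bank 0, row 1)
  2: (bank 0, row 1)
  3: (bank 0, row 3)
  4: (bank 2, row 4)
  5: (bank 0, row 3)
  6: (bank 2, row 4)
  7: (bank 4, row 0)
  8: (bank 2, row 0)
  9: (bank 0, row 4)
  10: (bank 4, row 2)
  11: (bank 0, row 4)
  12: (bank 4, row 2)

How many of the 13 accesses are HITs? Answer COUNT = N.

step 0: bank0 None->1 [EMPTY]
step 1: bank0 1->1 [HIT]
step 2: bank0 1->1 [HIT]
step 3: bank0 1->3 [CONFLICT]
step 4: bank2 None->4 [EMPTY]
step 5: bank0 3->3 [HIT]
step 6: bank2 4->4 [HIT]
step 7: bank4 None->0 [EMPTY]
step 8: bank2 4->0 [CONFLICT]
step 9: bank0 3->4 [CONFLICT]
step 10: bank4 0->2 [CONFLICT]
step 11: bank0 4->4 [HIT]
step 12: bank4 2->2 [HIT]

COUNT = 6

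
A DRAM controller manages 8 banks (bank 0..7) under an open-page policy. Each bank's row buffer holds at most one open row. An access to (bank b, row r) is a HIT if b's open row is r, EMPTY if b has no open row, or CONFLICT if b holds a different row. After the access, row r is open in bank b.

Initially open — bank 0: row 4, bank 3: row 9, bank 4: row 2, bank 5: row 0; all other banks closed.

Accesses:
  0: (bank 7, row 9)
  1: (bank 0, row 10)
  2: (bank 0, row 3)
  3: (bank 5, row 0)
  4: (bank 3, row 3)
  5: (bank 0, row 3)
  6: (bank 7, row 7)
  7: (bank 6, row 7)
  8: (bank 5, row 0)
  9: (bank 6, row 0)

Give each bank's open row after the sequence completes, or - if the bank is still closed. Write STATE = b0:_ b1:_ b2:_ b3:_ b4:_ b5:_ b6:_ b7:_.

0: bank 7 row 9 — prev None → EMPTY
1: bank 0 row 10 — prev 4 → CONFLICT
2: bank 0 row 3 — prev 10 → CONFLICT
3: bank 5 row 0 — prev 0 → HIT
4: bank 3 row 3 — prev 9 → CONFLICT
5: bank 0 row 3 — prev 3 → HIT
6: bank 7 row 7 — prev 9 → CONFLICT
7: bank 6 row 7 — prev None → EMPTY
8: bank 5 row 0 — prev 0 → HIT
9: bank 6 row 0 — prev 7 → CONFLICT

STATE = b0:3 b1:- b2:- b3:3 b4:2 b5:0 b6:0 b7:7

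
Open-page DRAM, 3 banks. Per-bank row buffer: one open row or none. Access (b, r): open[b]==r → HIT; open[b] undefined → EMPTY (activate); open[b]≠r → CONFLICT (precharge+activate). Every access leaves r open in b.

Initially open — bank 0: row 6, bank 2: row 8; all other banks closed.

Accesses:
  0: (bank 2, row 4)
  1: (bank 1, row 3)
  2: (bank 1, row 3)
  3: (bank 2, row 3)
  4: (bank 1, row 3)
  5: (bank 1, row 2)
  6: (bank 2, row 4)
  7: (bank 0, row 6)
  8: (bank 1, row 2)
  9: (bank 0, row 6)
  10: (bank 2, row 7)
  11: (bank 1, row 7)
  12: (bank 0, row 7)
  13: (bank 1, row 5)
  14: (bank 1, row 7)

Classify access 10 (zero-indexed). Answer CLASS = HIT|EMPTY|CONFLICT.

CLASS = CONFLICT

0: bank 2 row 4 — prev 8 → CONFLICT
1: bank 1 row 3 — prev None → EMPTY
2: bank 1 row 3 — prev 3 → HIT
3: bank 2 row 3 — prev 4 → CONFLICT
4: bank 1 row 3 — prev 3 → HIT
5: bank 1 row 2 — prev 3 → CONFLICT
6: bank 2 row 4 — prev 3 → CONFLICT
7: bank 0 row 6 — prev 6 → HIT
8: bank 1 row 2 — prev 2 → HIT
9: bank 0 row 6 — prev 6 → HIT
10: bank 2 row 7 — prev 4 → CONFLICT
11: bank 1 row 7 — prev 2 → CONFLICT
12: bank 0 row 7 — prev 6 → CONFLICT
13: bank 1 row 5 — prev 7 → CONFLICT
14: bank 1 row 7 — prev 5 → CONFLICT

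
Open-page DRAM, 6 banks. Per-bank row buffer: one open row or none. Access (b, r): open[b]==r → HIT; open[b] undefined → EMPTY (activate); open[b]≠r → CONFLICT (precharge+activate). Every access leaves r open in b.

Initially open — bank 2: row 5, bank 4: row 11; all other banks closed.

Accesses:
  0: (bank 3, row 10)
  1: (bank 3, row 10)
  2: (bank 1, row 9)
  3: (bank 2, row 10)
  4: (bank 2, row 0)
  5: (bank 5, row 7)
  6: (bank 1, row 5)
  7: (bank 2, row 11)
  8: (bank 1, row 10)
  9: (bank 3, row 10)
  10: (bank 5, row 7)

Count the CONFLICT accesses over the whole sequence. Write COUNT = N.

#0 (3,10) E
#1 (3,10) H  (was 10)
#2 (1,9) E
#3 (2,10) C  (was 5)
#4 (2,0) C  (was 10)
#5 (5,7) E
#6 (1,5) C  (was 9)
#7 (2,11) C  (was 0)
#8 (1,10) C  (was 5)
#9 (3,10) H  (was 10)
#10 (5,7) H  (was 7)

COUNT = 5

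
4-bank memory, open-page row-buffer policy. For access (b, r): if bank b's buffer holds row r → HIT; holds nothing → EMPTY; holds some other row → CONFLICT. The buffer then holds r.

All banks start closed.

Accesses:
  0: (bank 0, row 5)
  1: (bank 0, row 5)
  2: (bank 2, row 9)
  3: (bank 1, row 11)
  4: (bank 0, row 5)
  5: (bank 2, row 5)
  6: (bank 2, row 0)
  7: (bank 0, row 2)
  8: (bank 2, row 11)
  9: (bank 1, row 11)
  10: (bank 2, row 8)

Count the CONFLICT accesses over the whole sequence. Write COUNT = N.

#0 (0,5) E
#1 (0,5) H  (was 5)
#2 (2,9) E
#3 (1,11) E
#4 (0,5) H  (was 5)
#5 (2,5) C  (was 9)
#6 (2,0) C  (was 5)
#7 (0,2) C  (was 5)
#8 (2,11) C  (was 0)
#9 (1,11) H  (was 11)
#10 (2,8) C  (was 11)

COUNT = 5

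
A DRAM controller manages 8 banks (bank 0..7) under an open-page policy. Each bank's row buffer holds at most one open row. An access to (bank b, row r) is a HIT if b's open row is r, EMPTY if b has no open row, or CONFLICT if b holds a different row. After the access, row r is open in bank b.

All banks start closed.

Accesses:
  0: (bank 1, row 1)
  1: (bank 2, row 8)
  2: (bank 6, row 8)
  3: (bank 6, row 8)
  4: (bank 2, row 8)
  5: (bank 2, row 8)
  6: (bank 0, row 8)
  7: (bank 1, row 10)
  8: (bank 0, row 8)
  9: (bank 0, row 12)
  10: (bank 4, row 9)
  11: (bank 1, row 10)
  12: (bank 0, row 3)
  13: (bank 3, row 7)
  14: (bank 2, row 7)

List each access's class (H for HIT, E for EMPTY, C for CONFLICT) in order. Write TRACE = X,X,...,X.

  [0] b1 r1: no row ⇒ E
  [1] b2 r8: no row ⇒ E
  [2] b6 r8: no row ⇒ E
  [3] b6 r8: had r8 ⇒ H
  [4] b2 r8: had r8 ⇒ H
  [5] b2 r8: had r8 ⇒ H
  [6] b0 r8: no row ⇒ E
  [7] b1 r10: had r1 ⇒ C
  [8] b0 r8: had r8 ⇒ H
  [9] b0 r12: had r8 ⇒ C
  [10] b4 r9: no row ⇒ E
  [11] b1 r10: had r10 ⇒ H
  [12] b0 r3: had r12 ⇒ C
  [13] b3 r7: no row ⇒ E
  [14] b2 r7: had r8 ⇒ C

TRACE = E,E,E,H,H,H,E,C,H,C,E,H,C,E,C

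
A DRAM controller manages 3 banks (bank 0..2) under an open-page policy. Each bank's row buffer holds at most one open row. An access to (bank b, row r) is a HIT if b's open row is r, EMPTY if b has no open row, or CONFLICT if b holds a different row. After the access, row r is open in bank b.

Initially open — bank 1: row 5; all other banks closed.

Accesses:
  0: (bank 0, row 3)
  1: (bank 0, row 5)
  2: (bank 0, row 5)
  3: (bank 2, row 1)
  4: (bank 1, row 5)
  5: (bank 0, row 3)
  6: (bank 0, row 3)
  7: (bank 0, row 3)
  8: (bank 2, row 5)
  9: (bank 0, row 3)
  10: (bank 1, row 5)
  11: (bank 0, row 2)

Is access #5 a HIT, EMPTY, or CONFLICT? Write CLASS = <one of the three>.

#0 (0,3) E
#1 (0,5) C  (was 3)
#2 (0,5) H  (was 5)
#3 (2,1) E
#4 (1,5) H  (was 5)
#5 (0,3) C  (was 5)
#6 (0,3) H  (was 3)
#7 (0,3) H  (was 3)
#8 (2,5) C  (was 1)
#9 (0,3) H  (was 3)
#10 (1,5) H  (was 5)
#11 (0,2) C  (was 3)

CLASS = CONFLICT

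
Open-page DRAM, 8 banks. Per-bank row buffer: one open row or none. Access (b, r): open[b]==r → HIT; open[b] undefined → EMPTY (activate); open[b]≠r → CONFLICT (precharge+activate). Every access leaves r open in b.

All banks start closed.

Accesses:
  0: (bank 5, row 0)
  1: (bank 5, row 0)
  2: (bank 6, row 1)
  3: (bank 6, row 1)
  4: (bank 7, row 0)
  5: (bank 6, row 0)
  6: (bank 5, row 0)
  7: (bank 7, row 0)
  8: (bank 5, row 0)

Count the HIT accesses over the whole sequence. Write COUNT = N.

COUNT = 5

step 0: bank5 None->0 [EMPTY]
step 1: bank5 0->0 [HIT]
step 2: bank6 None->1 [EMPTY]
step 3: bank6 1->1 [HIT]
step 4: bank7 None->0 [EMPTY]
step 5: bank6 1->0 [CONFLICT]
step 6: bank5 0->0 [HIT]
step 7: bank7 0->0 [HIT]
step 8: bank5 0->0 [HIT]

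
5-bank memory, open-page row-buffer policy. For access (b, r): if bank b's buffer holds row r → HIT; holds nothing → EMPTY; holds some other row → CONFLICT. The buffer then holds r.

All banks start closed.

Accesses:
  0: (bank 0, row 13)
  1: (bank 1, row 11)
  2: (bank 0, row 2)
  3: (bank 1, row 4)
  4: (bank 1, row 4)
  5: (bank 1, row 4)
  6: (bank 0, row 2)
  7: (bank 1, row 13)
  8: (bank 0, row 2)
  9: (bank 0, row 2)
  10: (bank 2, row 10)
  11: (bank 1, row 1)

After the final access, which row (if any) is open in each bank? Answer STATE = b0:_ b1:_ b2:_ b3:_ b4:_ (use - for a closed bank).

STATE = b0:2 b1:1 b2:10 b3:- b4:-

#0 (0,13) E
#1 (1,11) E
#2 (0,2) C  (was 13)
#3 (1,4) C  (was 11)
#4 (1,4) H  (was 4)
#5 (1,4) H  (was 4)
#6 (0,2) H  (was 2)
#7 (1,13) C  (was 4)
#8 (0,2) H  (was 2)
#9 (0,2) H  (was 2)
#10 (2,10) E
#11 (1,1) C  (was 13)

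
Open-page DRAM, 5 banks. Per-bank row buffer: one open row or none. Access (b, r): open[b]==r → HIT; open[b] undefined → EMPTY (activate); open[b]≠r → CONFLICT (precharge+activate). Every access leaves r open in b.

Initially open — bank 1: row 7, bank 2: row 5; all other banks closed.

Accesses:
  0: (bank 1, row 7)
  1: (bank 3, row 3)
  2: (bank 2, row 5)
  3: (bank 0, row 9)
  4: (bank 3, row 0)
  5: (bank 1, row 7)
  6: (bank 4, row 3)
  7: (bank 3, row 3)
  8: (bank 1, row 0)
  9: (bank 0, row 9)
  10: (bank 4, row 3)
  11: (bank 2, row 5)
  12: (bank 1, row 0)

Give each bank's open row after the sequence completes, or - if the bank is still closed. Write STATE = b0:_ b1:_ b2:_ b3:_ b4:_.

  [0] b1 r7: had r7 ⇒ H
  [1] b3 r3: no row ⇒ E
  [2] b2 r5: had r5 ⇒ H
  [3] b0 r9: no row ⇒ E
  [4] b3 r0: had r3 ⇒ C
  [5] b1 r7: had r7 ⇒ H
  [6] b4 r3: no row ⇒ E
  [7] b3 r3: had r0 ⇒ C
  [8] b1 r0: had r7 ⇒ C
  [9] b0 r9: had r9 ⇒ H
  [10] b4 r3: had r3 ⇒ H
  [11] b2 r5: had r5 ⇒ H
  [12] b1 r0: had r0 ⇒ H

STATE = b0:9 b1:0 b2:5 b3:3 b4:3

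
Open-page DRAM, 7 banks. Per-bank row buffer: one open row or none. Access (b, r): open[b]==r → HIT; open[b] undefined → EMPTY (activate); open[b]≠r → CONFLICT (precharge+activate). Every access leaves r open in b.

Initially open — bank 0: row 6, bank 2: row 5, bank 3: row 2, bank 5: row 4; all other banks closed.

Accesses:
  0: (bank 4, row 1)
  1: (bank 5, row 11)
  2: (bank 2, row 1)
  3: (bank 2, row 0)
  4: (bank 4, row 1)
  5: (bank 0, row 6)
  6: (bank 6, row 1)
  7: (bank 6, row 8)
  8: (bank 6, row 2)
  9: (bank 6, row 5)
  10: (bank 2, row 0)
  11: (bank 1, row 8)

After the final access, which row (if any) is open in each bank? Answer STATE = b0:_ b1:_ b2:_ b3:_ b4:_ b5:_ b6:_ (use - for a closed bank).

STATE = b0:6 b1:8 b2:0 b3:2 b4:1 b5:11 b6:5

  [0] b4 r1: no row ⇒ E
  [1] b5 r11: had r4 ⇒ C
  [2] b2 r1: had r5 ⇒ C
  [3] b2 r0: had r1 ⇒ C
  [4] b4 r1: had r1 ⇒ H
  [5] b0 r6: had r6 ⇒ H
  [6] b6 r1: no row ⇒ E
  [7] b6 r8: had r1 ⇒ C
  [8] b6 r2: had r8 ⇒ C
  [9] b6 r5: had r2 ⇒ C
  [10] b2 r0: had r0 ⇒ H
  [11] b1 r8: no row ⇒ E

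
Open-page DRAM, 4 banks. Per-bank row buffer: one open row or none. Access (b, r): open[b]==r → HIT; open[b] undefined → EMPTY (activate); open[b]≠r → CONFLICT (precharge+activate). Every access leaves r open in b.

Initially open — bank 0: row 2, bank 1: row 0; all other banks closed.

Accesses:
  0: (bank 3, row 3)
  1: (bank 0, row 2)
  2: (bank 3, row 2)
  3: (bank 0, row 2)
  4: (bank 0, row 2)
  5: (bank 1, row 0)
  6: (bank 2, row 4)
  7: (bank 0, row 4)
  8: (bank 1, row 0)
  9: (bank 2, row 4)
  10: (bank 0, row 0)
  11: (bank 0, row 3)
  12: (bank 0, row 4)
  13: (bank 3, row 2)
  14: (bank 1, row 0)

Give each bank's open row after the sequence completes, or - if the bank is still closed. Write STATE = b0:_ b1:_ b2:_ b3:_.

0: bank 3 row 3 — prev None → EMPTY
1: bank 0 row 2 — prev 2 → HIT
2: bank 3 row 2 — prev 3 → CONFLICT
3: bank 0 row 2 — prev 2 → HIT
4: bank 0 row 2 — prev 2 → HIT
5: bank 1 row 0 — prev 0 → HIT
6: bank 2 row 4 — prev None → EMPTY
7: bank 0 row 4 — prev 2 → CONFLICT
8: bank 1 row 0 — prev 0 → HIT
9: bank 2 row 4 — prev 4 → HIT
10: bank 0 row 0 — prev 4 → CONFLICT
11: bank 0 row 3 — prev 0 → CONFLICT
12: bank 0 row 4 — prev 3 → CONFLICT
13: bank 3 row 2 — prev 2 → HIT
14: bank 1 row 0 — prev 0 → HIT

STATE = b0:4 b1:0 b2:4 b3:2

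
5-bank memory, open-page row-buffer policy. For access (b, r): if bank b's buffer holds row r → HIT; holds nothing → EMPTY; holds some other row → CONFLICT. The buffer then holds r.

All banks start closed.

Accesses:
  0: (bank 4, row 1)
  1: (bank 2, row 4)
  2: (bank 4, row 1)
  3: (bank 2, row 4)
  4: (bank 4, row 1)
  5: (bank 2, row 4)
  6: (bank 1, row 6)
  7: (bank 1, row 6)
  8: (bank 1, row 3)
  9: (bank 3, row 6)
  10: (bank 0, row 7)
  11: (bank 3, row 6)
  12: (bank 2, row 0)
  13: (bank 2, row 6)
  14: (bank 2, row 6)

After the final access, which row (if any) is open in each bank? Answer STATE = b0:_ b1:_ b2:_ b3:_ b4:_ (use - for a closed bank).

STATE = b0:7 b1:3 b2:6 b3:6 b4:1

  [0] b4 r1: no row ⇒ E
  [1] b2 r4: no row ⇒ E
  [2] b4 r1: had r1 ⇒ H
  [3] b2 r4: had r4 ⇒ H
  [4] b4 r1: had r1 ⇒ H
  [5] b2 r4: had r4 ⇒ H
  [6] b1 r6: no row ⇒ E
  [7] b1 r6: had r6 ⇒ H
  [8] b1 r3: had r6 ⇒ C
  [9] b3 r6: no row ⇒ E
  [10] b0 r7: no row ⇒ E
  [11] b3 r6: had r6 ⇒ H
  [12] b2 r0: had r4 ⇒ C
  [13] b2 r6: had r0 ⇒ C
  [14] b2 r6: had r6 ⇒ H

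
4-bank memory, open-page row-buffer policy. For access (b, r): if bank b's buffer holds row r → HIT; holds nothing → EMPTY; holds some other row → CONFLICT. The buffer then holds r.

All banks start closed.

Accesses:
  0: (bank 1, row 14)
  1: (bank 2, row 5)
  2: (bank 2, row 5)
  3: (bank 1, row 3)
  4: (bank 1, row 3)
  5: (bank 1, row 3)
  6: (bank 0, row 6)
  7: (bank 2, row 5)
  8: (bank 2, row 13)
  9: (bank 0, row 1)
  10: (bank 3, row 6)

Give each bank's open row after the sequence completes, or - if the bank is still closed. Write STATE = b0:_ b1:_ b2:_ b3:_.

0: bank 1 row 14 — prev None → EMPTY
1: bank 2 row 5 — prev None → EMPTY
2: bank 2 row 5 — prev 5 → HIT
3: bank 1 row 3 — prev 14 → CONFLICT
4: bank 1 row 3 — prev 3 → HIT
5: bank 1 row 3 — prev 3 → HIT
6: bank 0 row 6 — prev None → EMPTY
7: bank 2 row 5 — prev 5 → HIT
8: bank 2 row 13 — prev 5 → CONFLICT
9: bank 0 row 1 — prev 6 → CONFLICT
10: bank 3 row 6 — prev None → EMPTY

STATE = b0:1 b1:3 b2:13 b3:6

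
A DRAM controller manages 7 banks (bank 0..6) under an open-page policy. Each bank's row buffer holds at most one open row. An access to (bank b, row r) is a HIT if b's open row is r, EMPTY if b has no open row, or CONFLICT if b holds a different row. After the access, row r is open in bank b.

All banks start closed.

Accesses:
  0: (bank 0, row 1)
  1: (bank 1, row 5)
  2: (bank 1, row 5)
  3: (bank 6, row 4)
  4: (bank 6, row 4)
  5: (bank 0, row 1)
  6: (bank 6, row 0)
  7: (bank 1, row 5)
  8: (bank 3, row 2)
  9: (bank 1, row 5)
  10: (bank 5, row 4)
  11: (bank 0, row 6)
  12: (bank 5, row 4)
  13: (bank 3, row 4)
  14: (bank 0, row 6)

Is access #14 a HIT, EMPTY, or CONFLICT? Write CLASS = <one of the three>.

step 0: bank0 None->1 [EMPTY]
step 1: bank1 None->5 [EMPTY]
step 2: bank1 5->5 [HIT]
step 3: bank6 None->4 [EMPTY]
step 4: bank6 4->4 [HIT]
step 5: bank0 1->1 [HIT]
step 6: bank6 4->0 [CONFLICT]
step 7: bank1 5->5 [HIT]
step 8: bank3 None->2 [EMPTY]
step 9: bank1 5->5 [HIT]
step 10: bank5 None->4 [EMPTY]
step 11: bank0 1->6 [CONFLICT]
step 12: bank5 4->4 [HIT]
step 13: bank3 2->4 [CONFLICT]
step 14: bank0 6->6 [HIT]

CLASS = HIT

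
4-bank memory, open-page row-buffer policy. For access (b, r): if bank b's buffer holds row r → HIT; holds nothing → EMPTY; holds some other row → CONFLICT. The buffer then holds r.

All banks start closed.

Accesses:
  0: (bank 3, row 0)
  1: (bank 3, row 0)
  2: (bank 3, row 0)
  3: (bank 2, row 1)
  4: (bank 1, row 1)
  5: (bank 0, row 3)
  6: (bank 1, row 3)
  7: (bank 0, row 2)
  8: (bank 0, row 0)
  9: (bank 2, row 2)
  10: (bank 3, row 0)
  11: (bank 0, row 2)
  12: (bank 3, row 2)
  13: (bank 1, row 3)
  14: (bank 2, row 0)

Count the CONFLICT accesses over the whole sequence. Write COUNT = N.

COUNT = 7

0: bank 3 row 0 — prev None → EMPTY
1: bank 3 row 0 — prev 0 → HIT
2: bank 3 row 0 — prev 0 → HIT
3: bank 2 row 1 — prev None → EMPTY
4: bank 1 row 1 — prev None → EMPTY
5: bank 0 row 3 — prev None → EMPTY
6: bank 1 row 3 — prev 1 → CONFLICT
7: bank 0 row 2 — prev 3 → CONFLICT
8: bank 0 row 0 — prev 2 → CONFLICT
9: bank 2 row 2 — prev 1 → CONFLICT
10: bank 3 row 0 — prev 0 → HIT
11: bank 0 row 2 — prev 0 → CONFLICT
12: bank 3 row 2 — prev 0 → CONFLICT
13: bank 1 row 3 — prev 3 → HIT
14: bank 2 row 0 — prev 2 → CONFLICT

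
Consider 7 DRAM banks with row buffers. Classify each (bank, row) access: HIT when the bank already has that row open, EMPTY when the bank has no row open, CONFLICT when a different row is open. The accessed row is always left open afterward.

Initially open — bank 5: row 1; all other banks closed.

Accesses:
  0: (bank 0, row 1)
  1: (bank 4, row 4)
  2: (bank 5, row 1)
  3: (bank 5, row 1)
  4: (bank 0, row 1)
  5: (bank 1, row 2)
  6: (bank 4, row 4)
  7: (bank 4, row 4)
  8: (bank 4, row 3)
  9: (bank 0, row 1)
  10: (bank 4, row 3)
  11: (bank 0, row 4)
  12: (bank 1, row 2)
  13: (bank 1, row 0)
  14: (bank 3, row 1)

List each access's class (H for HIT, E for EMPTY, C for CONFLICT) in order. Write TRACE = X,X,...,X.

TRACE = E,E,H,H,H,E,H,H,C,H,H,C,H,C,E

#0 (0,1) E
#1 (4,4) E
#2 (5,1) H  (was 1)
#3 (5,1) H  (was 1)
#4 (0,1) H  (was 1)
#5 (1,2) E
#6 (4,4) H  (was 4)
#7 (4,4) H  (was 4)
#8 (4,3) C  (was 4)
#9 (0,1) H  (was 1)
#10 (4,3) H  (was 3)
#11 (0,4) C  (was 1)
#12 (1,2) H  (was 2)
#13 (1,0) C  (was 2)
#14 (3,1) E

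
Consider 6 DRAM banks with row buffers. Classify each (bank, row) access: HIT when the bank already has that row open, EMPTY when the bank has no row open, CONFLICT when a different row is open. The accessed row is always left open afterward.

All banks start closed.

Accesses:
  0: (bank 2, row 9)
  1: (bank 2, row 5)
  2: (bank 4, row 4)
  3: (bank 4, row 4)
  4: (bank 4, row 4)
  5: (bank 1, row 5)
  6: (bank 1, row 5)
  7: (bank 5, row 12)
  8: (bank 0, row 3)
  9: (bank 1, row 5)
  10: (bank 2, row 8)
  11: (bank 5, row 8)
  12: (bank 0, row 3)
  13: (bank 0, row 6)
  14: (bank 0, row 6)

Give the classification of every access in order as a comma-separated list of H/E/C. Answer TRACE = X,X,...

  [0] b2 r9: no row ⇒ E
  [1] b2 r5: had r9 ⇒ C
  [2] b4 r4: no row ⇒ E
  [3] b4 r4: had r4 ⇒ H
  [4] b4 r4: had r4 ⇒ H
  [5] b1 r5: no row ⇒ E
  [6] b1 r5: had r5 ⇒ H
  [7] b5 r12: no row ⇒ E
  [8] b0 r3: no row ⇒ E
  [9] b1 r5: had r5 ⇒ H
  [10] b2 r8: had r5 ⇒ C
  [11] b5 r8: had r12 ⇒ C
  [12] b0 r3: had r3 ⇒ H
  [13] b0 r6: had r3 ⇒ C
  [14] b0 r6: had r6 ⇒ H

TRACE = E,C,E,H,H,E,H,E,E,H,C,C,H,C,H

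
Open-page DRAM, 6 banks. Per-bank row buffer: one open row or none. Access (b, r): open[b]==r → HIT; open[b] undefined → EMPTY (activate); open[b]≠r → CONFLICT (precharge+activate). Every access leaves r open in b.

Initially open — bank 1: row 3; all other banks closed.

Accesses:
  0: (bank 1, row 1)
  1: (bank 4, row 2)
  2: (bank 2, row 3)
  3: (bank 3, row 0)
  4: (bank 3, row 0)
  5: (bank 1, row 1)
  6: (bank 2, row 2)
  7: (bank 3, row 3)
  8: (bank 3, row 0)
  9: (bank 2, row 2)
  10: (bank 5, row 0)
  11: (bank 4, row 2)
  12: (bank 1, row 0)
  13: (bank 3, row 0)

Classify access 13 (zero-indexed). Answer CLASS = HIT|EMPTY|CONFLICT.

#0 (1,1) C  (was 3)
#1 (4,2) E
#2 (2,3) E
#3 (3,0) E
#4 (3,0) H  (was 0)
#5 (1,1) H  (was 1)
#6 (2,2) C  (was 3)
#7 (3,3) C  (was 0)
#8 (3,0) C  (was 3)
#9 (2,2) H  (was 2)
#10 (5,0) E
#11 (4,2) H  (was 2)
#12 (1,0) C  (was 1)
#13 (3,0) H  (was 0)

CLASS = HIT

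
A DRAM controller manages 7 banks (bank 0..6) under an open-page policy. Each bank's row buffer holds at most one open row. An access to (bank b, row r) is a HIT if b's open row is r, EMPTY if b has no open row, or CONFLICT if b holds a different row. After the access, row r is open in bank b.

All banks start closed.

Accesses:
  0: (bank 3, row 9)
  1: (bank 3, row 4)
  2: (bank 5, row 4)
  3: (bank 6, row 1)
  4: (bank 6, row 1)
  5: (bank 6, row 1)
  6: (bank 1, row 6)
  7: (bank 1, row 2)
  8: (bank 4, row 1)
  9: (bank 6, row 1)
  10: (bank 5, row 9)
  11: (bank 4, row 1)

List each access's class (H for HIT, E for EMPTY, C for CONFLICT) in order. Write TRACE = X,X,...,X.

step 0: bank3 None->9 [EMPTY]
step 1: bank3 9->4 [CONFLICT]
step 2: bank5 None->4 [EMPTY]
step 3: bank6 None->1 [EMPTY]
step 4: bank6 1->1 [HIT]
step 5: bank6 1->1 [HIT]
step 6: bank1 None->6 [EMPTY]
step 7: bank1 6->2 [CONFLICT]
step 8: bank4 None->1 [EMPTY]
step 9: bank6 1->1 [HIT]
step 10: bank5 4->9 [CONFLICT]
step 11: bank4 1->1 [HIT]

TRACE = E,C,E,E,H,H,E,C,E,H,C,H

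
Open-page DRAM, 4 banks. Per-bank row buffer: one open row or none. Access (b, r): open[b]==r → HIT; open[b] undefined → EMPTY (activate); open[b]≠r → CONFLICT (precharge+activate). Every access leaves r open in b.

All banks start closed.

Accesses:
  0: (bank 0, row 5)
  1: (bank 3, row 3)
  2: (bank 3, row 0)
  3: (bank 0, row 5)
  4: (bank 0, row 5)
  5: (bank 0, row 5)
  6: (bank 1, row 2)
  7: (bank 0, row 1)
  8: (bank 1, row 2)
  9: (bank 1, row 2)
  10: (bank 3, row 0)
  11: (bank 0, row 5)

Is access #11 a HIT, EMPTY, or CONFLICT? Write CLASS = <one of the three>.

CLASS = CONFLICT

0: bank 0 row 5 — prev None → EMPTY
1: bank 3 row 3 — prev None → EMPTY
2: bank 3 row 0 — prev 3 → CONFLICT
3: bank 0 row 5 — prev 5 → HIT
4: bank 0 row 5 — prev 5 → HIT
5: bank 0 row 5 — prev 5 → HIT
6: bank 1 row 2 — prev None → EMPTY
7: bank 0 row 1 — prev 5 → CONFLICT
8: bank 1 row 2 — prev 2 → HIT
9: bank 1 row 2 — prev 2 → HIT
10: bank 3 row 0 — prev 0 → HIT
11: bank 0 row 5 — prev 1 → CONFLICT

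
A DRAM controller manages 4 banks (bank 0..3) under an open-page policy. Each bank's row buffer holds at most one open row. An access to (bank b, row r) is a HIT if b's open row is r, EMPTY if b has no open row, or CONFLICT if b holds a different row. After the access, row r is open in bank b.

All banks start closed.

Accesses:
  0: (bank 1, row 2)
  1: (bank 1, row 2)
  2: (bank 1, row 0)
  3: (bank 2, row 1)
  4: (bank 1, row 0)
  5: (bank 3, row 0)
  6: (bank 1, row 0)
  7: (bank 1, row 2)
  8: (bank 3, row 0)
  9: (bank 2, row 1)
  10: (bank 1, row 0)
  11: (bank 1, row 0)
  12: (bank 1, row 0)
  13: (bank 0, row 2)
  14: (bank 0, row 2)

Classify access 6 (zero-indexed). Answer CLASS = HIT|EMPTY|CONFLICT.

CLASS = HIT

0: bank 1 row 2 — prev None → EMPTY
1: bank 1 row 2 — prev 2 → HIT
2: bank 1 row 0 — prev 2 → CONFLICT
3: bank 2 row 1 — prev None → EMPTY
4: bank 1 row 0 — prev 0 → HIT
5: bank 3 row 0 — prev None → EMPTY
6: bank 1 row 0 — prev 0 → HIT
7: bank 1 row 2 — prev 0 → CONFLICT
8: bank 3 row 0 — prev 0 → HIT
9: bank 2 row 1 — prev 1 → HIT
10: bank 1 row 0 — prev 2 → CONFLICT
11: bank 1 row 0 — prev 0 → HIT
12: bank 1 row 0 — prev 0 → HIT
13: bank 0 row 2 — prev None → EMPTY
14: bank 0 row 2 — prev 2 → HIT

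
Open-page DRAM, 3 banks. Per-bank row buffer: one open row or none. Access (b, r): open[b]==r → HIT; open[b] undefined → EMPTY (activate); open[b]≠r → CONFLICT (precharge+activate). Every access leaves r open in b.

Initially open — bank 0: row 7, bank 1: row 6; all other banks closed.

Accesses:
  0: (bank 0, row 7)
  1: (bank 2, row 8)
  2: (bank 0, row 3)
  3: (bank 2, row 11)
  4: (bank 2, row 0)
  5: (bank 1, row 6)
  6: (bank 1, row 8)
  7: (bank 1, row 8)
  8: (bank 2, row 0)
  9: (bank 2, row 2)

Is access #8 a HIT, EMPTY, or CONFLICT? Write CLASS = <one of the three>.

step 0: bank0 7->7 [HIT]
step 1: bank2 None->8 [EMPTY]
step 2: bank0 7->3 [CONFLICT]
step 3: bank2 8->11 [CONFLICT]
step 4: bank2 11->0 [CONFLICT]
step 5: bank1 6->6 [HIT]
step 6: bank1 6->8 [CONFLICT]
step 7: bank1 8->8 [HIT]
step 8: bank2 0->0 [HIT]
step 9: bank2 0->2 [CONFLICT]

CLASS = HIT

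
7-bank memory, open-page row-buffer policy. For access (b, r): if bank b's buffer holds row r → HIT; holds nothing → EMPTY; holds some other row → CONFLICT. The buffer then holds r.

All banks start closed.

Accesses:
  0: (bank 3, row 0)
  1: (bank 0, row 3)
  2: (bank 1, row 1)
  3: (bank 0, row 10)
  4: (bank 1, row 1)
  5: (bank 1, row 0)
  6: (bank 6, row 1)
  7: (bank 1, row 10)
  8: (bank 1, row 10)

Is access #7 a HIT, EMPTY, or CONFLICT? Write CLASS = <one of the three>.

CLASS = CONFLICT

#0 (3,0) E
#1 (0,3) E
#2 (1,1) E
#3 (0,10) C  (was 3)
#4 (1,1) H  (was 1)
#5 (1,0) C  (was 1)
#6 (6,1) E
#7 (1,10) C  (was 0)
#8 (1,10) H  (was 10)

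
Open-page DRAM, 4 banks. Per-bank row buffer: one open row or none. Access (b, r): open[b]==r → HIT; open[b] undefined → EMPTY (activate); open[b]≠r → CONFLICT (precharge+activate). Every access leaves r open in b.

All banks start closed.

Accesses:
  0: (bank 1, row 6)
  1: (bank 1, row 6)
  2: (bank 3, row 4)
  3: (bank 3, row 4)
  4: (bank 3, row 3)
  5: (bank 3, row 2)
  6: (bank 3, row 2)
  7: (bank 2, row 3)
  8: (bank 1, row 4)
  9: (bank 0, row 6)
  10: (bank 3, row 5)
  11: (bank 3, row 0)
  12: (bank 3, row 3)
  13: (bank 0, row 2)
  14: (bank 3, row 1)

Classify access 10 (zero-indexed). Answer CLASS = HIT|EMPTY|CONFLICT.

#0 (1,6) E
#1 (1,6) H  (was 6)
#2 (3,4) E
#3 (3,4) H  (was 4)
#4 (3,3) C  (was 4)
#5 (3,2) C  (was 3)
#6 (3,2) H  (was 2)
#7 (2,3) E
#8 (1,4) C  (was 6)
#9 (0,6) E
#10 (3,5) C  (was 2)
#11 (3,0) C  (was 5)
#12 (3,3) C  (was 0)
#13 (0,2) C  (was 6)
#14 (3,1) C  (was 3)

CLASS = CONFLICT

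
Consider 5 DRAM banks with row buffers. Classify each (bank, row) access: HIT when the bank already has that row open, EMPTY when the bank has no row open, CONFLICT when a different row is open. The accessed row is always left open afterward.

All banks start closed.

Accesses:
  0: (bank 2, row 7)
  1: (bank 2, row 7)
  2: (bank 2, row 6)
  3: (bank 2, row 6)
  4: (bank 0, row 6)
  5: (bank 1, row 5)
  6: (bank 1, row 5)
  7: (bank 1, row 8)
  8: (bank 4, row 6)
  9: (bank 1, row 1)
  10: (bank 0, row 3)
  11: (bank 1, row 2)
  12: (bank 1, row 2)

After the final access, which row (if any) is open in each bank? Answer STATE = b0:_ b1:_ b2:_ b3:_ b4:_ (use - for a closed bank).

0: bank 2 row 7 — prev None → EMPTY
1: bank 2 row 7 — prev 7 → HIT
2: bank 2 row 6 — prev 7 → CONFLICT
3: bank 2 row 6 — prev 6 → HIT
4: bank 0 row 6 — prev None → EMPTY
5: bank 1 row 5 — prev None → EMPTY
6: bank 1 row 5 — prev 5 → HIT
7: bank 1 row 8 — prev 5 → CONFLICT
8: bank 4 row 6 — prev None → EMPTY
9: bank 1 row 1 — prev 8 → CONFLICT
10: bank 0 row 3 — prev 6 → CONFLICT
11: bank 1 row 2 — prev 1 → CONFLICT
12: bank 1 row 2 — prev 2 → HIT

STATE = b0:3 b1:2 b2:6 b3:- b4:6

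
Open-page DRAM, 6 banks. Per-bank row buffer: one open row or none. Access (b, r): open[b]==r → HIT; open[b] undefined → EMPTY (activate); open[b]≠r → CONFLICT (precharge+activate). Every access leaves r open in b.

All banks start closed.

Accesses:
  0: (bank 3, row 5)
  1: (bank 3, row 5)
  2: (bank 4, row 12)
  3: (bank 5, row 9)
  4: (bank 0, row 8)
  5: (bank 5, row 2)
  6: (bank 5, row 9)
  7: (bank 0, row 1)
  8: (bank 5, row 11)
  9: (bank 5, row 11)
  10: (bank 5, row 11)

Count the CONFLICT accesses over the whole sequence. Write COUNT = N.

  [0] b3 r5: no row ⇒ E
  [1] b3 r5: had r5 ⇒ H
  [2] b4 r12: no row ⇒ E
  [3] b5 r9: no row ⇒ E
  [4] b0 r8: no row ⇒ E
  [5] b5 r2: had r9 ⇒ C
  [6] b5 r9: had r2 ⇒ C
  [7] b0 r1: had r8 ⇒ C
  [8] b5 r11: had r9 ⇒ C
  [9] b5 r11: had r11 ⇒ H
  [10] b5 r11: had r11 ⇒ H

COUNT = 4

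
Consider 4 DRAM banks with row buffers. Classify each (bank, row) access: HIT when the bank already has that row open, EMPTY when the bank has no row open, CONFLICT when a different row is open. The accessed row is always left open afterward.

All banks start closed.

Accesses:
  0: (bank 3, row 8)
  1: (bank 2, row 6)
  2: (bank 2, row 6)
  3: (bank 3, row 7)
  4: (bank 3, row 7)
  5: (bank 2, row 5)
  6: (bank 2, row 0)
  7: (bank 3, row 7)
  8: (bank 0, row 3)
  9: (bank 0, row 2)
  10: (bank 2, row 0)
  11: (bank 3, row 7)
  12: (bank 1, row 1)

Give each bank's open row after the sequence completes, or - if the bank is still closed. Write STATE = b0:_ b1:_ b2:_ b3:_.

STATE = b0:2 b1:1 b2:0 b3:7

0: bank 3 row 8 — prev None → EMPTY
1: bank 2 row 6 — prev None → EMPTY
2: bank 2 row 6 — prev 6 → HIT
3: bank 3 row 7 — prev 8 → CONFLICT
4: bank 3 row 7 — prev 7 → HIT
5: bank 2 row 5 — prev 6 → CONFLICT
6: bank 2 row 0 — prev 5 → CONFLICT
7: bank 3 row 7 — prev 7 → HIT
8: bank 0 row 3 — prev None → EMPTY
9: bank 0 row 2 — prev 3 → CONFLICT
10: bank 2 row 0 — prev 0 → HIT
11: bank 3 row 7 — prev 7 → HIT
12: bank 1 row 1 — prev None → EMPTY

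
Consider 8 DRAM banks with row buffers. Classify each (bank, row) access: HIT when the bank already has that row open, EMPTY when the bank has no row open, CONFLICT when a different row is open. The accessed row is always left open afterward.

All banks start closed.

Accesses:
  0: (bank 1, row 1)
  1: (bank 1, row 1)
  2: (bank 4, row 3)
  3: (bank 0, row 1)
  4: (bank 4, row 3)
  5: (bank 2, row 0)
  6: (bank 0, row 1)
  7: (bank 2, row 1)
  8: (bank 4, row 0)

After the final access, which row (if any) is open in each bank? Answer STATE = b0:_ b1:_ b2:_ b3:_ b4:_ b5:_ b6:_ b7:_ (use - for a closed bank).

STATE = b0:1 b1:1 b2:1 b3:- b4:0 b5:- b6:- b7:-

0: bank 1 row 1 — prev None → EMPTY
1: bank 1 row 1 — prev 1 → HIT
2: bank 4 row 3 — prev None → EMPTY
3: bank 0 row 1 — prev None → EMPTY
4: bank 4 row 3 — prev 3 → HIT
5: bank 2 row 0 — prev None → EMPTY
6: bank 0 row 1 — prev 1 → HIT
7: bank 2 row 1 — prev 0 → CONFLICT
8: bank 4 row 0 — prev 3 → CONFLICT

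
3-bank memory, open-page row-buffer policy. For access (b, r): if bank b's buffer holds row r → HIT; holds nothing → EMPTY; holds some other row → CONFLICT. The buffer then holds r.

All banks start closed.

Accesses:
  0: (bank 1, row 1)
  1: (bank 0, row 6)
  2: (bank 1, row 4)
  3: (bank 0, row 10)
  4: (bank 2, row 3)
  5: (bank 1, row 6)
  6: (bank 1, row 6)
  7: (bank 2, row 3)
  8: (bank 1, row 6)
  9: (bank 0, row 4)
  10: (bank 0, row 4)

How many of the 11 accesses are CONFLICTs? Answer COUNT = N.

step 0: bank1 None->1 [EMPTY]
step 1: bank0 None->6 [EMPTY]
step 2: bank1 1->4 [CONFLICT]
step 3: bank0 6->10 [CONFLICT]
step 4: bank2 None->3 [EMPTY]
step 5: bank1 4->6 [CONFLICT]
step 6: bank1 6->6 [HIT]
step 7: bank2 3->3 [HIT]
step 8: bank1 6->6 [HIT]
step 9: bank0 10->4 [CONFLICT]
step 10: bank0 4->4 [HIT]

COUNT = 4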